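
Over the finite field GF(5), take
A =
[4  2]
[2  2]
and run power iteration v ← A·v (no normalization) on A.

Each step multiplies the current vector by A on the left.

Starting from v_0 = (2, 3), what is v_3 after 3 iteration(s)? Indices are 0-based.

v_0 = (2, 3).
v_1 = A·v_0 = (4, 0).
v_2 = A·v_1 = (1, 3).
v_3 = A·v_2 = (0, 3).

v_3 = (0, 3)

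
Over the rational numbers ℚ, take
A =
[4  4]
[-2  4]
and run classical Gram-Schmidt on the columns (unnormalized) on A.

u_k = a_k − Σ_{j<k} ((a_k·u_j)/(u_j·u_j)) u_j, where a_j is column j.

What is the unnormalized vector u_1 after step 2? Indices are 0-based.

u_1 = (12/5, 24/5)

Step 1: u_0 = a_0 = (4, -2).
Step 2: u_1 = a_1 − (2/5)·u_0 = (12/5, 24/5).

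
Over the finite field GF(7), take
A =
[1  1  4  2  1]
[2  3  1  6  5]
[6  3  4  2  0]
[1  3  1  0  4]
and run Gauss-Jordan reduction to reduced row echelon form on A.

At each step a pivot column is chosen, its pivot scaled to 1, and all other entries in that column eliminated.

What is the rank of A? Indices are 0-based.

step 1: normalize row 0 (÷1) = (1, 1, 4, 2, 1)
  row 1: subtract 2×row0 = (0, 1, 0, 2, 3)
  row 2: subtract 6×row0 = (0, 4, 1, 4, 1)
  row 3: subtract 1×row0 = (0, 2, 4, 5, 3)
step 2: normalize row 1 (÷1) = (0, 1, 0, 2, 3)
  row 0: subtract 1×row1 = (1, 0, 4, 0, 5)
  row 2: subtract 4×row1 = (0, 0, 1, 3, 3)
  row 3: subtract 2×row1 = (0, 0, 4, 1, 4)
step 3: normalize row 2 (÷1) = (0, 0, 1, 3, 3)
  row 0: subtract 4×row2 = (1, 0, 0, 2, 0)
  row 3: subtract 4×row2 = (0, 0, 0, 3, 6)
step 4: normalize row 3 (÷3) = (0, 0, 0, 1, 2)
  row 0: subtract 2×row3 = (1, 0, 0, 0, 3)
  row 1: subtract 2×row3 = (0, 1, 0, 0, 6)
  row 2: subtract 3×row3 = (0, 0, 1, 0, 4)

rank = 4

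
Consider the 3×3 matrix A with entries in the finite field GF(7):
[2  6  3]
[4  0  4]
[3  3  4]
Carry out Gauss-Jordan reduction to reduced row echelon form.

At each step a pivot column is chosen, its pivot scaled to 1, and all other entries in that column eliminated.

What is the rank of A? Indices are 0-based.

step 1: normalize row 0 (÷2) = (1, 3, 5)
  row 1: subtract 4×row0 = (0, 2, 5)
  row 2: subtract 3×row0 = (0, 1, 3)
step 2: normalize row 1 (÷2) = (0, 1, 6)
  row 0: subtract 3×row1 = (1, 0, 1)
  row 2: subtract 1×row1 = (0, 0, 4)
step 3: normalize row 2 (÷4) = (0, 0, 1)
  row 0: subtract 1×row2 = (1, 0, 0)
  row 1: subtract 6×row2 = (0, 1, 0)

rank = 3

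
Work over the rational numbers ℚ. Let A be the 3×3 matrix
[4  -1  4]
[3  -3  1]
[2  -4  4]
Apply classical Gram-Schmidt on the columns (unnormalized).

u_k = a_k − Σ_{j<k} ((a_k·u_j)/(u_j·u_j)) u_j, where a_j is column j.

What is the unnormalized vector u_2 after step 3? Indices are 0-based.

u_2 = (276/313, -644/313, 414/313)

Step 1: u_0 = a_0 = (4, 3, 2).
Step 2: u_1 = a_1 − (-21/29)·u_0 = (55/29, -24/29, -74/29).
Step 3: u_2 = a_2 − (27/29)·u_0 − (-100/313)·u_1 = (276/313, -644/313, 414/313).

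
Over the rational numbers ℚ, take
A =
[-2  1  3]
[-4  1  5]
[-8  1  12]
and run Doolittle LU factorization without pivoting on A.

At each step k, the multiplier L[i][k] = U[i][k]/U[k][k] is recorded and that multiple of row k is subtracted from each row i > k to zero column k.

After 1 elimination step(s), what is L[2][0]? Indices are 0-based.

Step 1: pivot at (0,0) is -2.
  row1 ← row1 − (2)·row0  ⇒  L[1][0]=2, U row1=(0, -1, -1)
  row2 ← row2 − (4)·row0  ⇒  L[2][0]=4, U row2=(0, -3, 0)

L[2][0] = 4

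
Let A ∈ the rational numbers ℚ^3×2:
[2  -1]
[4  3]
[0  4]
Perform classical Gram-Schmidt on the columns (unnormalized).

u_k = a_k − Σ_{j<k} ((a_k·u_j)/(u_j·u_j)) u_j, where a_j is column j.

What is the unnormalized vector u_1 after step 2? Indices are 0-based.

u_1 = (-2, 1, 4)

Step 1: u_0 = a_0 = (2, 4, 0).
Step 2: u_1 = a_1 − (1/2)·u_0 = (-2, 1, 4).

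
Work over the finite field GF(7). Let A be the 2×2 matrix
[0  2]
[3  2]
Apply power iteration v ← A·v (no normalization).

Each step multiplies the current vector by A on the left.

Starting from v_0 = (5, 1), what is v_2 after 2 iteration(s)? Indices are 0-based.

v_0 = (5, 1).
v_1 = A·v_0 = (2, 3).
v_2 = A·v_1 = (6, 5).

v_2 = (6, 5)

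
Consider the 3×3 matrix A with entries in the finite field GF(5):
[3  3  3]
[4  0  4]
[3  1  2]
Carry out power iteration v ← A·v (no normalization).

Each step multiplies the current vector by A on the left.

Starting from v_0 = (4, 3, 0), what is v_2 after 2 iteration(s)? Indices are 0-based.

v_0 = (4, 3, 0).
v_1 = A·v_0 = (1, 1, 0).
v_2 = A·v_1 = (1, 4, 4).

v_2 = (1, 4, 4)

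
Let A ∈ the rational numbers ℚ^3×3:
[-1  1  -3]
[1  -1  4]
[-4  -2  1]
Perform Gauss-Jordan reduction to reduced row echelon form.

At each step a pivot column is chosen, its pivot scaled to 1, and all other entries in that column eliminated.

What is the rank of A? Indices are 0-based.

[1] R0 /= -1  ⇒  (1, -1, 3)
     R1 -= 1·R0  ⇒  (0, 0, 1)
     R2 -= -4·R0  ⇒  (0, -6, 13)
[2] R1 <-> R2
[2] R1 /= -6  ⇒  (0, 1, -13/6)
     R0 -= -1·R1  ⇒  (1, 0, 5/6)
[3] R2 /= 1  ⇒  (0, 0, 1)
     R0 -= 5/6·R2  ⇒  (1, 0, 0)
     R1 -= -13/6·R2  ⇒  (0, 1, 0)

rank = 3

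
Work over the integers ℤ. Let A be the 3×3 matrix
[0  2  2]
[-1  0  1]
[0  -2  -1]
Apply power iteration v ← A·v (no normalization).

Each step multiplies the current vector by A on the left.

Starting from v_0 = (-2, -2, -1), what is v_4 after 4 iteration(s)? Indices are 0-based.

v_0 = (-2, -2, -1).
v_1 = A·v_0 = (-6, 1, 5).
v_2 = A·v_1 = (12, 11, -7).
v_3 = A·v_2 = (8, -19, -15).
v_4 = A·v_3 = (-68, -23, 53).

v_4 = (-68, -23, 53)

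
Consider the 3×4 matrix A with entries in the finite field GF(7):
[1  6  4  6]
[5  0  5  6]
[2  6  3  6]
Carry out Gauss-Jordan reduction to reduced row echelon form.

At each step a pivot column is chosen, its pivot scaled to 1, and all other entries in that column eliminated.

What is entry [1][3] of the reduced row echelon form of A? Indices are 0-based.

pivot(0,0)=1: scale R0 → (1, 6, 4, 6)
  clear (1,0): R1 −= (5)R0 → (0, 5, 6, 4)
  clear (2,0): R2 −= (2)R0 → (0, 1, 2, 1)
pivot(1,1)=5: scale R1 → (0, 1, 4, 5)
  clear (0,1): R0 −= (6)R1 → (1, 0, 1, 4)
  clear (2,1): R2 −= (1)R1 → (0, 0, 5, 3)
pivot(2,2)=5: scale R2 → (0, 0, 1, 2)
  clear (0,2): R0 −= (1)R2 → (1, 0, 0, 2)
  clear (1,2): R1 −= (4)R2 → (0, 1, 0, 4)

M[1][3] = 4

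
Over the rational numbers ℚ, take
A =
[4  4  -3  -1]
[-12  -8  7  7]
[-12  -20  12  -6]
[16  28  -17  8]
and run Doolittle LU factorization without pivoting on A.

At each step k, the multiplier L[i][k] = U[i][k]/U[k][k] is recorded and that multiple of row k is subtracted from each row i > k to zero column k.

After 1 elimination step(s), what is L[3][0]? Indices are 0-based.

[col 0] pivot 4
  R1 -= -3*R0 → (0, 4, -2, 4)  (L[1][0] := -3)
  R2 -= -3*R0 → (0, -8, 3, -9)  (L[2][0] := -3)
  R3 -= 4*R0 → (0, 12, -5, 12)  (L[3][0] := 4)

L[3][0] = 4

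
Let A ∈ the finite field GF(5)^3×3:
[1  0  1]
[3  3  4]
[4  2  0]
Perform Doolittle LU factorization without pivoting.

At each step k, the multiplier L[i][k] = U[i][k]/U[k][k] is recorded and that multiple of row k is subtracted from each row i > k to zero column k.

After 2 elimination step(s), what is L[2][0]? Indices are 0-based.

Step 1: pivot at (0,0) is 1.
  row1 ← row1 − (3)·row0  ⇒  L[1][0]=3, U row1=(0, 3, 1)
  row2 ← row2 − (4)·row0  ⇒  L[2][0]=4, U row2=(0, 2, 1)
Step 2: pivot at (1,1) is 3.
  row2 ← row2 − (4)·row1  ⇒  L[2][1]=4, U row2=(0, 0, 2)

L[2][0] = 4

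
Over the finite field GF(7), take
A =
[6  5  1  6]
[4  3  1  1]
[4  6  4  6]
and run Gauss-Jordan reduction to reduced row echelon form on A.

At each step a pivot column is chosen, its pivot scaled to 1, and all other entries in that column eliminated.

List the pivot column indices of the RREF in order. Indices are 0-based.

pivot(0,0)=6: scale R0 → (1, 2, 6, 1)
  clear (1,0): R1 −= (4)R0 → (0, 2, 5, 4)
  clear (2,0): R2 −= (4)R0 → (0, 5, 1, 2)
pivot(1,1)=2: scale R1 → (0, 1, 6, 2)
  clear (0,1): R0 −= (2)R1 → (1, 0, 1, 4)
  clear (2,1): R2 −= (5)R1 → (0, 0, 6, 6)
pivot(2,2)=6: scale R2 → (0, 0, 1, 1)
  clear (0,2): R0 −= (1)R2 → (1, 0, 0, 3)
  clear (1,2): R1 −= (6)R2 → (0, 1, 0, 3)

pivot columns: 0, 1, 2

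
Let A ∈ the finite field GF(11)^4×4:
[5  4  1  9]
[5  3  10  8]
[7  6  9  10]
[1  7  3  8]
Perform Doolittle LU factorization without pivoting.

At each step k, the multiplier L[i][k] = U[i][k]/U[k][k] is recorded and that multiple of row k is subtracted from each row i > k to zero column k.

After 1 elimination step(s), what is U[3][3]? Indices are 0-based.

U[3][3] = 4

[col 0] pivot 5
  R1 -= 1*R0 → (0, 10, 9, 10)  (L[1][0] := 1)
  R2 -= 8*R0 → (0, 7, 1, 4)  (L[2][0] := 8)
  R3 -= 9*R0 → (0, 4, 5, 4)  (L[3][0] := 9)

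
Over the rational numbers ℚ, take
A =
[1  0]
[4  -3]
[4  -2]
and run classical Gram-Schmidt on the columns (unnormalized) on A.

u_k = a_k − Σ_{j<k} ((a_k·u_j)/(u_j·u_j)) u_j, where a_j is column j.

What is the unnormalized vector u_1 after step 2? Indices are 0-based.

Step 1: u_0 = a_0 = (1, 4, 4).
Step 2: u_1 = a_1 − (-20/33)·u_0 = (20/33, -19/33, 14/33).

u_1 = (20/33, -19/33, 14/33)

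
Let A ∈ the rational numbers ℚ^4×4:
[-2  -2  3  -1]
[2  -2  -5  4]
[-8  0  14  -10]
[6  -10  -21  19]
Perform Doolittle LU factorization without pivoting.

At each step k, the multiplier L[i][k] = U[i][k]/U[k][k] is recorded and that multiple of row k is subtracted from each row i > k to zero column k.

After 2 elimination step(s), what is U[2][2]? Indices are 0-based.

U[2][2] = -2

Step 1: pivot at (0,0) is -2.
  row1 ← row1 − (-1)·row0  ⇒  L[1][0]=-1, U row1=(0, -4, -2, 3)
  row2 ← row2 − (4)·row0  ⇒  L[2][0]=4, U row2=(0, 8, 2, -6)
  row3 ← row3 − (-3)·row0  ⇒  L[3][0]=-3, U row3=(0, -16, -12, 16)
Step 2: pivot at (1,1) is -4.
  row2 ← row2 − (-2)·row1  ⇒  L[2][1]=-2, U row2=(0, 0, -2, 0)
  row3 ← row3 − (4)·row1  ⇒  L[3][1]=4, U row3=(0, 0, -4, 4)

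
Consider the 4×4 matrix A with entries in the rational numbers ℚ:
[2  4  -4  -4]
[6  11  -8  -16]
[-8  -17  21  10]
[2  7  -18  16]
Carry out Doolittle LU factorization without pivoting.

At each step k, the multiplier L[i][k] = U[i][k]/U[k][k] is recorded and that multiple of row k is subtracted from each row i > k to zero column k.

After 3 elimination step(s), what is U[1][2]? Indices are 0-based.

[col 0] pivot 2
  R1 -= 3*R0 → (0, -1, 4, -4)  (L[1][0] := 3)
  R2 -= -4*R0 → (0, -1, 5, -6)  (L[2][0] := -4)
  R3 -= 1*R0 → (0, 3, -14, 20)  (L[3][0] := 1)
[col 1] pivot -1
  R2 -= 1*R1 → (0, 0, 1, -2)  (L[2][1] := 1)
  R3 -= -3*R1 → (0, 0, -2, 8)  (L[3][1] := -3)
[col 2] pivot 1
  R3 -= -2*R2 → (0, 0, 0, 4)  (L[3][2] := -2)

U[1][2] = 4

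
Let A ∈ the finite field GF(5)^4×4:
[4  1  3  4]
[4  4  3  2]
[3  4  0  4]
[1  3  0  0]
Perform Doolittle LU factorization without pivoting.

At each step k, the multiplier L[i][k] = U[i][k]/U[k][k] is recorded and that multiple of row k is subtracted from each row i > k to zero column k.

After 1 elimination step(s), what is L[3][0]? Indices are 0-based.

L[3][0] = 4

k=0: U[0][0]=4
  eliminate (1,0): mult=1, new row 1: (0, 3, 0, 3); set L[1][0]=1
  eliminate (2,0): mult=2, new row 2: (0, 2, 4, 1); set L[2][0]=2
  eliminate (3,0): mult=4, new row 3: (0, 4, 3, 4); set L[3][0]=4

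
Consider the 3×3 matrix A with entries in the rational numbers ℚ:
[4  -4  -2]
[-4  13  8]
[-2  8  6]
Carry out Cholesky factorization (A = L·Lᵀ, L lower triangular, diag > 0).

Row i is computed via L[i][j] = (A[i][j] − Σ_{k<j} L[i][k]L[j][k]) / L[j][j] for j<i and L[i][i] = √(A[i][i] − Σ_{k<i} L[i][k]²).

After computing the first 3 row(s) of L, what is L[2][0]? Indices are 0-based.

Step 1: L[0][0] = √(4) = 2.
  L[1][0] = (-4) / L[0][0] = -2.
Step 2: L[1][1] = √(9) = 3.
  L[2][0] = (-2) / L[0][0] = -1.
  L[2][1] = (6) / L[1][1] = 2.
Step 3: L[2][2] = √(1) = 1.

L[2][0] = -1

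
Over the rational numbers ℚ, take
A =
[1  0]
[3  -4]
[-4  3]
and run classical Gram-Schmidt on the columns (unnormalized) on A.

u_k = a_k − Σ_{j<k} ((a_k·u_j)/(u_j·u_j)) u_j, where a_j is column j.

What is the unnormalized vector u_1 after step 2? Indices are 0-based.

Step 1: u_0 = a_0 = (1, 3, -4).
Step 2: u_1 = a_1 − (-12/13)·u_0 = (12/13, -16/13, -9/13).

u_1 = (12/13, -16/13, -9/13)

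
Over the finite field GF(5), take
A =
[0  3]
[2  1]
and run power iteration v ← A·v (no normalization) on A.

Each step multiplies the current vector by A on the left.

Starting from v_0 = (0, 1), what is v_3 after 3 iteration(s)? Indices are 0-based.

v_0 = (0, 1).
v_1 = A·v_0 = (3, 1).
v_2 = A·v_1 = (3, 2).
v_3 = A·v_2 = (1, 3).

v_3 = (1, 3)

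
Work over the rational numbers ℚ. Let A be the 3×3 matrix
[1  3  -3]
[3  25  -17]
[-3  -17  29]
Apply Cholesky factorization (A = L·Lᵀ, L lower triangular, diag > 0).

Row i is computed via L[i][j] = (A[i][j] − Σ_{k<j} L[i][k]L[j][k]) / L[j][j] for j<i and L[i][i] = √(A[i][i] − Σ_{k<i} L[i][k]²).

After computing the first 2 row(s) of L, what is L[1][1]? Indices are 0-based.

L[1][1] = 4

Step 1: L[0][0] = √(1) = 1.
  L[1][0] = (3) / L[0][0] = 3.
Step 2: L[1][1] = √(16) = 4.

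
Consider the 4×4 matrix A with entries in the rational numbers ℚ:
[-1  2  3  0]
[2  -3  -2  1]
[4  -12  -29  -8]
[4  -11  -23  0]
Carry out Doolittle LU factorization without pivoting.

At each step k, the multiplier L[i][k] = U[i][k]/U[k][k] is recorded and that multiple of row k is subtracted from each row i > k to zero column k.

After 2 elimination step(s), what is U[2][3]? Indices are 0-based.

[col 0] pivot -1
  R1 -= -2*R0 → (0, 1, 4, 1)  (L[1][0] := -2)
  R2 -= -4*R0 → (0, -4, -17, -8)  (L[2][0] := -4)
  R3 -= -4*R0 → (0, -3, -11, 0)  (L[3][0] := -4)
[col 1] pivot 1
  R2 -= -4*R1 → (0, 0, -1, -4)  (L[2][1] := -4)
  R3 -= -3*R1 → (0, 0, 1, 3)  (L[3][1] := -3)

U[2][3] = -4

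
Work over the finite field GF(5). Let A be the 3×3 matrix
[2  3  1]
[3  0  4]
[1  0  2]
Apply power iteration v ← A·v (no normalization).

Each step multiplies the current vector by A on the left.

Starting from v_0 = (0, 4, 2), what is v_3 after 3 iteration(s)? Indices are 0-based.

v_0 = (0, 4, 2).
v_1 = A·v_0 = (4, 3, 4).
v_2 = A·v_1 = (1, 3, 2).
v_3 = A·v_2 = (3, 1, 0).

v_3 = (3, 1, 0)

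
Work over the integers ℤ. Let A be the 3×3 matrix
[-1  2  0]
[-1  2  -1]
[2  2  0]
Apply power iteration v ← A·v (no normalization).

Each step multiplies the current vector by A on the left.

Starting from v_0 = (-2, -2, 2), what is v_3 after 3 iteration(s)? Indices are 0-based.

v_3 = (10, 22, -8)

v_0 = (-2, -2, 2).
v_1 = A·v_0 = (-2, -4, -8).
v_2 = A·v_1 = (-6, 2, -12).
v_3 = A·v_2 = (10, 22, -8).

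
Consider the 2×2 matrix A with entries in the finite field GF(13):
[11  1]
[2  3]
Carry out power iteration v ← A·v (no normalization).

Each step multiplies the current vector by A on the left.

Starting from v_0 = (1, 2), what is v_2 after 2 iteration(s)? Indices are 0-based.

v_2 = (8, 11)

v_0 = (1, 2).
v_1 = A·v_0 = (0, 8).
v_2 = A·v_1 = (8, 11).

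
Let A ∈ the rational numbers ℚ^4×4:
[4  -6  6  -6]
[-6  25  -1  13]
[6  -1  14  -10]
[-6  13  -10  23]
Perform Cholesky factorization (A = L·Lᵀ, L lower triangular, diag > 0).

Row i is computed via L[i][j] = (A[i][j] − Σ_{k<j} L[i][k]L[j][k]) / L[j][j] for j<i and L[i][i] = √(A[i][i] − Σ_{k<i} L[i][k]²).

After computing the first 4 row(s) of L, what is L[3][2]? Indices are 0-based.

L[3][2] = -3

Step 1: L[0][0] = √(4) = 2.
  L[1][0] = (-6) / L[0][0] = -3.
Step 2: L[1][1] = √(16) = 4.
  L[2][0] = (6) / L[0][0] = 3.
  L[2][1] = (8) / L[1][1] = 2.
Step 3: L[2][2] = √(1) = 1.
  L[3][0] = (-6) / L[0][0] = -3.
  L[3][1] = (4) / L[1][1] = 1.
  L[3][2] = (-3) / L[2][2] = -3.
Step 4: L[3][3] = √(4) = 2.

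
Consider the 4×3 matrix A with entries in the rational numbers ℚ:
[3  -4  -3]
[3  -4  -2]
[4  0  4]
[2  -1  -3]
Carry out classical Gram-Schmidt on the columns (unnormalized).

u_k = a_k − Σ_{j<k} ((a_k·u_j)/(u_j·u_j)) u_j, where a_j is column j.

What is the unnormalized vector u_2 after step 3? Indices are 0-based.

Step 1: u_0 = a_0 = (3, 3, 4, 2).
Step 2: u_1 = a_1 − (-13/19)·u_0 = (-37/19, -37/19, 52/19, 7/19).
Step 3: u_2 = a_2 − (-5/38)·u_0 − (372/289)·u_1 = (-57/578, 521/578, 290/289, -928/289).

u_2 = (-57/578, 521/578, 290/289, -928/289)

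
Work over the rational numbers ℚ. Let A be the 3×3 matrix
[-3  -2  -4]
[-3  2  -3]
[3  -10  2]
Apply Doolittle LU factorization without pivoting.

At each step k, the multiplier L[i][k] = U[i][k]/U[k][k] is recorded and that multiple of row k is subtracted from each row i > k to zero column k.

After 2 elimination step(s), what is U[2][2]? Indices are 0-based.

U[2][2] = 1

k=0: U[0][0]=-3
  eliminate (1,0): mult=1, new row 1: (0, 4, 1); set L[1][0]=1
  eliminate (2,0): mult=-1, new row 2: (0, -12, -2); set L[2][0]=-1
k=1: U[1][1]=4
  eliminate (2,1): mult=-3, new row 2: (0, 0, 1); set L[2][1]=-3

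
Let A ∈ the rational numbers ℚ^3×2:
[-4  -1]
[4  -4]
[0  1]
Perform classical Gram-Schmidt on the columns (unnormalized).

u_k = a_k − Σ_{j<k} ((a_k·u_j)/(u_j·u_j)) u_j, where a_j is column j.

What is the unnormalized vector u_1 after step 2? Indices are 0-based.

Step 1: u_0 = a_0 = (-4, 4, 0).
Step 2: u_1 = a_1 − (-3/8)·u_0 = (-5/2, -5/2, 1).

u_1 = (-5/2, -5/2, 1)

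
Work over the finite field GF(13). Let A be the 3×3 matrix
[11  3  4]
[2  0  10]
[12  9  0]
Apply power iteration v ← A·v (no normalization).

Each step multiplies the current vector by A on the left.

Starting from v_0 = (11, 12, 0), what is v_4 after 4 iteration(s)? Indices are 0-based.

v_4 = (1, 4, 4)

v_0 = (11, 12, 0).
v_1 = A·v_0 = (1, 9, 6).
v_2 = A·v_1 = (10, 10, 2).
v_3 = A·v_2 = (5, 1, 2).
v_4 = A·v_3 = (1, 4, 4).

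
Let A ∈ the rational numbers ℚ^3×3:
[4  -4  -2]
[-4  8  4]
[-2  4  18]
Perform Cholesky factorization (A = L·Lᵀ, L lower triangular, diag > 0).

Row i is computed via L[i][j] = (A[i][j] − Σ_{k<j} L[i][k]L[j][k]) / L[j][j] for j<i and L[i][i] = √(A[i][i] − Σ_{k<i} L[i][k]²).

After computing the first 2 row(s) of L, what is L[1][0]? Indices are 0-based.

L[1][0] = -2

Step 1: L[0][0] = √(4) = 2.
  L[1][0] = (-4) / L[0][0] = -2.
Step 2: L[1][1] = √(4) = 2.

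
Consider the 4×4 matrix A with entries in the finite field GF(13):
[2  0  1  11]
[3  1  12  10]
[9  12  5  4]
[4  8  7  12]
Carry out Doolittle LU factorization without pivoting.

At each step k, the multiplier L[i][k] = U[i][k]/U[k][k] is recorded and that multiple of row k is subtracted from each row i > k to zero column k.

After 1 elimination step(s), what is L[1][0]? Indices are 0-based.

L[1][0] = 8

Step 1: pivot at (0,0) is 2.
  row1 ← row1 − (8)·row0  ⇒  L[1][0]=8, U row1=(0, 1, 4, 0)
  row2 ← row2 − (11)·row0  ⇒  L[2][0]=11, U row2=(0, 12, 7, 0)
  row3 ← row3 − (2)·row0  ⇒  L[3][0]=2, U row3=(0, 8, 5, 3)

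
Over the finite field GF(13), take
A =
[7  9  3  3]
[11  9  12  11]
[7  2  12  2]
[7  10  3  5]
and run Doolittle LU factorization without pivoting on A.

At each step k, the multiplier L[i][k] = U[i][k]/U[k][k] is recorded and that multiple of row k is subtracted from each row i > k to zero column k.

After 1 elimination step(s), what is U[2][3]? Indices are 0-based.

Step 1: pivot at (0,0) is 7.
  row1 ← row1 − (9)·row0  ⇒  L[1][0]=9, U row1=(0, 6, 11, 10)
  row2 ← row2 − (1)·row0  ⇒  L[2][0]=1, U row2=(0, 6, 9, 12)
  row3 ← row3 − (1)·row0  ⇒  L[3][0]=1, U row3=(0, 1, 0, 2)

U[2][3] = 12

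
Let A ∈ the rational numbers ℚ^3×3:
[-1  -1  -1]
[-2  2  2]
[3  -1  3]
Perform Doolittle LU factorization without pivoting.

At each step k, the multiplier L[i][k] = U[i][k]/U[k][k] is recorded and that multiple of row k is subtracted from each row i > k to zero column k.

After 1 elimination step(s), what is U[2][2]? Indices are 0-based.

k=0: U[0][0]=-1
  eliminate (1,0): mult=2, new row 1: (0, 4, 4); set L[1][0]=2
  eliminate (2,0): mult=-3, new row 2: (0, -4, 0); set L[2][0]=-3

U[2][2] = 0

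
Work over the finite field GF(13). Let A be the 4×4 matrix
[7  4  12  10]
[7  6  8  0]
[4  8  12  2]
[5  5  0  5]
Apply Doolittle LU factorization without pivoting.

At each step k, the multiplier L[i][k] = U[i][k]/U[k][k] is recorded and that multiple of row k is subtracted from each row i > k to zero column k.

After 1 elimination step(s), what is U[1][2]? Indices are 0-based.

U[1][2] = 9

Step 1: pivot at (0,0) is 7.
  row1 ← row1 − (1)·row0  ⇒  L[1][0]=1, U row1=(0, 2, 9, 3)
  row2 ← row2 − (8)·row0  ⇒  L[2][0]=8, U row2=(0, 2, 7, 0)
  row3 ← row3 − (10)·row0  ⇒  L[3][0]=10, U row3=(0, 4, 10, 9)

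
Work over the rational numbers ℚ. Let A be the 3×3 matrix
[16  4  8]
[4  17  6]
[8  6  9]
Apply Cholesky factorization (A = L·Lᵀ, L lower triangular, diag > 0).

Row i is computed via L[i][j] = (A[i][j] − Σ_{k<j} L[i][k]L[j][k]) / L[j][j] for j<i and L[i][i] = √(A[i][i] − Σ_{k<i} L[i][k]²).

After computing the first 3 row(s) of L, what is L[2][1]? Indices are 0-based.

Step 1: L[0][0] = √(16) = 4.
  L[1][0] = (4) / L[0][0] = 1.
Step 2: L[1][1] = √(16) = 4.
  L[2][0] = (8) / L[0][0] = 2.
  L[2][1] = (4) / L[1][1] = 1.
Step 3: L[2][2] = √(4) = 2.

L[2][1] = 1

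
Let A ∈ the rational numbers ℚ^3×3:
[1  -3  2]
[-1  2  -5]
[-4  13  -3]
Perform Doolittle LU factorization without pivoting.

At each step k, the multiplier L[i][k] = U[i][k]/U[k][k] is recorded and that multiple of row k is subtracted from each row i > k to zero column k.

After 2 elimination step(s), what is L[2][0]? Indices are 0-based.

L[2][0] = -4

k=0: U[0][0]=1
  eliminate (1,0): mult=-1, new row 1: (0, -1, -3); set L[1][0]=-1
  eliminate (2,0): mult=-4, new row 2: (0, 1, 5); set L[2][0]=-4
k=1: U[1][1]=-1
  eliminate (2,1): mult=-1, new row 2: (0, 0, 2); set L[2][1]=-1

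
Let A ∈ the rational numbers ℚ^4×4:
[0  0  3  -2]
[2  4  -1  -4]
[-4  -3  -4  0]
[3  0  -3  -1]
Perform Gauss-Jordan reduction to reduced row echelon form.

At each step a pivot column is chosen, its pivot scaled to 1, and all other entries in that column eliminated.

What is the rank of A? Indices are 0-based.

step 1: exchange rows 0,1
step 1: normalize row 0 (÷2) = (1, 2, -1/2, -2)
  row 2: subtract -4×row0 = (0, 5, -6, -8)
  row 3: subtract 3×row0 = (0, -6, -3/2, 5)
step 2: exchange rows 1,2
step 2: normalize row 1 (÷5) = (0, 1, -6/5, -8/5)
  row 0: subtract 2×row1 = (1, 0, 19/10, 6/5)
  row 3: subtract -6×row1 = (0, 0, -87/10, -23/5)
step 3: normalize row 2 (÷3) = (0, 0, 1, -2/3)
  row 0: subtract 19/10×row2 = (1, 0, 0, 37/15)
  row 1: subtract -6/5×row2 = (0, 1, 0, -12/5)
  row 3: subtract -87/10×row2 = (0, 0, 0, -52/5)
step 4: normalize row 3 (÷-52/5) = (0, 0, 0, 1)
  row 0: subtract 37/15×row3 = (1, 0, 0, 0)
  row 1: subtract -12/5×row3 = (0, 1, 0, 0)
  row 2: subtract -2/3×row3 = (0, 0, 1, 0)

rank = 4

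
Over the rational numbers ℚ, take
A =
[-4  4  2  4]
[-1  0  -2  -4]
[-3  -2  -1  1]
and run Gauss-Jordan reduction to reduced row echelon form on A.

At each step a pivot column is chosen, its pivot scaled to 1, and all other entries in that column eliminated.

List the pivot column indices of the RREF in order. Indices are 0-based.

pivot columns: 0, 1, 2

pivot(0,0)=-4: scale R0 → (1, -1, -1/2, -1)
  clear (1,0): R1 −= (-1)R0 → (0, -1, -5/2, -5)
  clear (2,0): R2 −= (-3)R0 → (0, -5, -5/2, -2)
pivot(1,1)=-1: scale R1 → (0, 1, 5/2, 5)
  clear (0,1): R0 −= (-1)R1 → (1, 0, 2, 4)
  clear (2,1): R2 −= (-5)R1 → (0, 0, 10, 23)
pivot(2,2)=10: scale R2 → (0, 0, 1, 23/10)
  clear (0,2): R0 −= (2)R2 → (1, 0, 0, -3/5)
  clear (1,2): R1 −= (5/2)R2 → (0, 1, 0, -3/4)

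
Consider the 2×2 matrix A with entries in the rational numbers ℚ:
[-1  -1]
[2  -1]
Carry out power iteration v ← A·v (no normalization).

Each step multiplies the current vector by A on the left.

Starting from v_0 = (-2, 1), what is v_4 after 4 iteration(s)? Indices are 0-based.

v_0 = (-2, 1).
v_1 = A·v_0 = (1, -5).
v_2 = A·v_1 = (4, 7).
v_3 = A·v_2 = (-11, 1).
v_4 = A·v_3 = (10, -23).

v_4 = (10, -23)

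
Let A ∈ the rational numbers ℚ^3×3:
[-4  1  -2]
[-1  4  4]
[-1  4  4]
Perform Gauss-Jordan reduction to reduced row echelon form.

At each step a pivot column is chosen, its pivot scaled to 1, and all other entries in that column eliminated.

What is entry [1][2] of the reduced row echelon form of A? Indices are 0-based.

M[1][2] = 6/5

pivot(0,0)=-4: scale R0 → (1, -1/4, 1/2)
  clear (1,0): R1 −= (-1)R0 → (0, 15/4, 9/2)
  clear (2,0): R2 −= (-1)R0 → (0, 15/4, 9/2)
pivot(1,1)=15/4: scale R1 → (0, 1, 6/5)
  clear (0,1): R0 −= (-1/4)R1 → (1, 0, 4/5)
  clear (2,1): R2 −= (15/4)R1 → (0, 0, 0)
col 2: no nonzero at/below row 2; advance.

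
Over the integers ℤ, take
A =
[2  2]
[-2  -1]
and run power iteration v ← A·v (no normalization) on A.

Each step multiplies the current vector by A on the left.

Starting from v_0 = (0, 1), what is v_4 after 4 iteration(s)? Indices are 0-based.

v_4 = (-6, 5)

v_0 = (0, 1).
v_1 = A·v_0 = (2, -1).
v_2 = A·v_1 = (2, -3).
v_3 = A·v_2 = (-2, -1).
v_4 = A·v_3 = (-6, 5).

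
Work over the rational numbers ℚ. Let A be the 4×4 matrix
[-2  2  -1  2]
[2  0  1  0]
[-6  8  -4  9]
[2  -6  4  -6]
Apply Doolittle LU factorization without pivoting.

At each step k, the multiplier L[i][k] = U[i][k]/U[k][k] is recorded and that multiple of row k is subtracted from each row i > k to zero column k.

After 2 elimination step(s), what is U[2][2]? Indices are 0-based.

[col 0] pivot -2
  R1 -= -1*R0 → (0, 2, 0, 2)  (L[1][0] := -1)
  R2 -= 3*R0 → (0, 2, -1, 3)  (L[2][0] := 3)
  R3 -= -1*R0 → (0, -4, 3, -4)  (L[3][0] := -1)
[col 1] pivot 2
  R2 -= 1*R1 → (0, 0, -1, 1)  (L[2][1] := 1)
  R3 -= -2*R1 → (0, 0, 3, 0)  (L[3][1] := -2)

U[2][2] = -1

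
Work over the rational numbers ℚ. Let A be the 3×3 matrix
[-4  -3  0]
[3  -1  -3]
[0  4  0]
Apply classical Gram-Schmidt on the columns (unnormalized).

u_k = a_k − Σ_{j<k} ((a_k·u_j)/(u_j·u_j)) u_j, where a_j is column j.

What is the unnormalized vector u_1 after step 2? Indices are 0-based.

u_1 = (-39/25, -52/25, 4)

Step 1: u_0 = a_0 = (-4, 3, 0).
Step 2: u_1 = a_1 − (9/25)·u_0 = (-39/25, -52/25, 4).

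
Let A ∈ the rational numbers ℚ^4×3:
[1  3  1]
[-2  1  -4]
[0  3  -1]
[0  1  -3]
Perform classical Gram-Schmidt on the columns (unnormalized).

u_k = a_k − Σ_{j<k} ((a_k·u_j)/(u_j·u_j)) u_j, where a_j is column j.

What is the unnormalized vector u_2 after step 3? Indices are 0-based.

Step 1: u_0 = a_0 = (1, -2, 0, 0).
Step 2: u_1 = a_1 − (1/5)·u_0 = (14/5, 7/5, 3, 1).
Step 3: u_2 = a_2 − (9/5)·u_0 − (-4/9)·u_1 = (4/9, 2/9, 1/3, -23/9).

u_2 = (4/9, 2/9, 1/3, -23/9)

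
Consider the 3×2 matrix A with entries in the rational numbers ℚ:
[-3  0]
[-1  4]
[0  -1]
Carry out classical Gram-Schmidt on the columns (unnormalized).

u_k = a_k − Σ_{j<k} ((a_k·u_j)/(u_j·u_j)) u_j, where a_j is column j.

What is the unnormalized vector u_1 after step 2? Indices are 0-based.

Step 1: u_0 = a_0 = (-3, -1, 0).
Step 2: u_1 = a_1 − (-2/5)·u_0 = (-6/5, 18/5, -1).

u_1 = (-6/5, 18/5, -1)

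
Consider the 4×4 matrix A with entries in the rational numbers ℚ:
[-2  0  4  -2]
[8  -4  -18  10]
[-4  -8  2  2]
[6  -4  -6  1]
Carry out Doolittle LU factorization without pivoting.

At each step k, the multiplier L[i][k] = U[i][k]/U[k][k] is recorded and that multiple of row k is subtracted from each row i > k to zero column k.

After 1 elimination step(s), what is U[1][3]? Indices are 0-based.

U[1][3] = 2

[col 0] pivot -2
  R1 -= -4*R0 → (0, -4, -2, 2)  (L[1][0] := -4)
  R2 -= 2*R0 → (0, -8, -6, 6)  (L[2][0] := 2)
  R3 -= -3*R0 → (0, -4, 6, -5)  (L[3][0] := -3)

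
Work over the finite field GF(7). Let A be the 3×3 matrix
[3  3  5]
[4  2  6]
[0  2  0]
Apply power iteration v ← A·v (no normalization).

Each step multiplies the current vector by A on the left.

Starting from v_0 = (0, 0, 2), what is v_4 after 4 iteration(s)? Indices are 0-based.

v_4 = (5, 2, 1)

v_0 = (0, 0, 2).
v_1 = A·v_0 = (3, 5, 0).
v_2 = A·v_1 = (3, 1, 3).
v_3 = A·v_2 = (6, 4, 2).
v_4 = A·v_3 = (5, 2, 1).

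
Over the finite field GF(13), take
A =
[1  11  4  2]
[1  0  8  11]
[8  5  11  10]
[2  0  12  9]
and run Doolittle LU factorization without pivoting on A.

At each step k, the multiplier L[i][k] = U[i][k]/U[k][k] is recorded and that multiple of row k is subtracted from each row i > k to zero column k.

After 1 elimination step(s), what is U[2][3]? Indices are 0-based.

U[2][3] = 7

k=0: U[0][0]=1
  eliminate (1,0): mult=1, new row 1: (0, 2, 4, 9); set L[1][0]=1
  eliminate (2,0): mult=8, new row 2: (0, 8, 5, 7); set L[2][0]=8
  eliminate (3,0): mult=2, new row 3: (0, 4, 4, 5); set L[3][0]=2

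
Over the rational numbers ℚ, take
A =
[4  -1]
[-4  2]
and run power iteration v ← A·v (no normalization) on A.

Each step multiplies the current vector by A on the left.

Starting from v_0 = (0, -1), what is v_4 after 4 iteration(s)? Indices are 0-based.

v_0 = (0, -1).
v_1 = A·v_0 = (1, -2).
v_2 = A·v_1 = (6, -8).
v_3 = A·v_2 = (32, -40).
v_4 = A·v_3 = (168, -208).

v_4 = (168, -208)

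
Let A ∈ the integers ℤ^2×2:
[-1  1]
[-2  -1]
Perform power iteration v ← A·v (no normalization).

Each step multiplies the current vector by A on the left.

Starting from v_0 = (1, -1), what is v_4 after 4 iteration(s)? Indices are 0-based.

v_0 = (1, -1).
v_1 = A·v_0 = (-2, -1).
v_2 = A·v_1 = (1, 5).
v_3 = A·v_2 = (4, -7).
v_4 = A·v_3 = (-11, -1).

v_4 = (-11, -1)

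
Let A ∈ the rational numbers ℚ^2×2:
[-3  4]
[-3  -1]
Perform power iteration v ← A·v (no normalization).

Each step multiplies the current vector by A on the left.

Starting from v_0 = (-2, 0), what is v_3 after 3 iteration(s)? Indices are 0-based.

v_3 = (-114, 6)

v_0 = (-2, 0).
v_1 = A·v_0 = (6, 6).
v_2 = A·v_1 = (6, -24).
v_3 = A·v_2 = (-114, 6).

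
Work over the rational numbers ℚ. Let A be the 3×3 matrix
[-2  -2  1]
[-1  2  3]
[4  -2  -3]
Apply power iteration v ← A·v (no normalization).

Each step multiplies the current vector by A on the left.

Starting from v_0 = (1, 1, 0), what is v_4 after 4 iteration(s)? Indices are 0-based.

v_4 = (320, 192, -384)

v_0 = (1, 1, 0).
v_1 = A·v_0 = (-4, 1, 2).
v_2 = A·v_1 = (8, 12, -24).
v_3 = A·v_2 = (-64, -56, 80).
v_4 = A·v_3 = (320, 192, -384).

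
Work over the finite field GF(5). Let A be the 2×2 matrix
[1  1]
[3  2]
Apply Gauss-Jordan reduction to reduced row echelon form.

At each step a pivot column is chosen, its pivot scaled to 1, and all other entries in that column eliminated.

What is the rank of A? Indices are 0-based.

step 1: normalize row 0 (÷1) = (1, 1)
  row 1: subtract 3×row0 = (0, 4)
step 2: normalize row 1 (÷4) = (0, 1)
  row 0: subtract 1×row1 = (1, 0)

rank = 2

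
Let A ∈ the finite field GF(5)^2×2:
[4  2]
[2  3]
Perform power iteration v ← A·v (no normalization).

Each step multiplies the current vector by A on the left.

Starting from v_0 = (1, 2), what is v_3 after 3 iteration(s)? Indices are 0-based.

v_0 = (1, 2).
v_1 = A·v_0 = (3, 3).
v_2 = A·v_1 = (3, 0).
v_3 = A·v_2 = (2, 1).

v_3 = (2, 1)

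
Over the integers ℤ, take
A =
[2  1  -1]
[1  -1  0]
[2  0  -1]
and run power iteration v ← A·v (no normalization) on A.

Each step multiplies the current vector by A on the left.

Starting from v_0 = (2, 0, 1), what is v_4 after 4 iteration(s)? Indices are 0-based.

v_0 = (2, 0, 1).
v_1 = A·v_0 = (3, 2, 3).
v_2 = A·v_1 = (5, 1, 3).
v_3 = A·v_2 = (8, 4, 7).
v_4 = A·v_3 = (13, 4, 9).

v_4 = (13, 4, 9)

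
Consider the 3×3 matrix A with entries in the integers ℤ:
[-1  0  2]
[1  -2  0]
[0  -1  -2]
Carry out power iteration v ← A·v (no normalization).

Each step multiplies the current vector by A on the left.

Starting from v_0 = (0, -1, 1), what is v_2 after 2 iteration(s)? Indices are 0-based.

v_2 = (-4, -2, 0)

v_0 = (0, -1, 1).
v_1 = A·v_0 = (2, 2, -1).
v_2 = A·v_1 = (-4, -2, 0).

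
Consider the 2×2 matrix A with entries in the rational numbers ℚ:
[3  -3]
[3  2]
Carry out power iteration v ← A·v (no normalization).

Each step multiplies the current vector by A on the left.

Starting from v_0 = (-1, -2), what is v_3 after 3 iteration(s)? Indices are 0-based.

v_3 = (105, 80)

v_0 = (-1, -2).
v_1 = A·v_0 = (3, -7).
v_2 = A·v_1 = (30, -5).
v_3 = A·v_2 = (105, 80).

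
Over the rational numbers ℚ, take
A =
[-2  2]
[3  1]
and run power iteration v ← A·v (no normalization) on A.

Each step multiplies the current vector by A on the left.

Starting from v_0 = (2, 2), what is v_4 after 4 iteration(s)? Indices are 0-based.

v_4 = (144, 8)

v_0 = (2, 2).
v_1 = A·v_0 = (0, 8).
v_2 = A·v_1 = (16, 8).
v_3 = A·v_2 = (-16, 56).
v_4 = A·v_3 = (144, 8).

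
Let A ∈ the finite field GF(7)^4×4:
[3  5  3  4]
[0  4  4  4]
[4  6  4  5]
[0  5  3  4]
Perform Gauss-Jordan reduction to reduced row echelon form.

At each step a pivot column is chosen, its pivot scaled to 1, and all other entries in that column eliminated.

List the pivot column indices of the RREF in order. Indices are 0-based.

[1] R0 /= 3  ⇒  (1, 4, 1, 6)
     R2 -= 4·R0  ⇒  (0, 4, 0, 2)
[2] R1 /= 4  ⇒  (0, 1, 1, 1)
     R0 -= 4·R1  ⇒  (1, 0, 4, 2)
     R2 -= 4·R1  ⇒  (0, 0, 3, 5)
     R3 -= 5·R1  ⇒  (0, 0, 5, 6)
[3] R2 /= 3  ⇒  (0, 0, 1, 4)
     R0 -= 4·R2  ⇒  (1, 0, 0, 0)
     R1 -= 1·R2  ⇒  (0, 1, 0, 4)
     R3 -= 5·R2  ⇒  (0, 0, 0, 0)
column 3 empty below row 3

pivot columns: 0, 1, 2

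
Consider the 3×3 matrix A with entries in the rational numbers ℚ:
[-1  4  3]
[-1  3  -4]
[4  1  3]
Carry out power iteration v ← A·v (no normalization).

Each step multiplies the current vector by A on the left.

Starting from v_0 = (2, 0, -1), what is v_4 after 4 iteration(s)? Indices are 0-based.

v_4 = (183, -432, -53)

v_0 = (2, 0, -1).
v_1 = A·v_0 = (-5, 2, 5).
v_2 = A·v_1 = (28, -9, -3).
v_3 = A·v_2 = (-73, -43, 94).
v_4 = A·v_3 = (183, -432, -53).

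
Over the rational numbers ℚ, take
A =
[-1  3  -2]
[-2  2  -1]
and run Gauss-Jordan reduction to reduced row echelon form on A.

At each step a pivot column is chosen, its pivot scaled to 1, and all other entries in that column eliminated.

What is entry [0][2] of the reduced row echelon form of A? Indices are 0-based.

[1] R0 /= -1  ⇒  (1, -3, 2)
     R1 -= -2·R0  ⇒  (0, -4, 3)
[2] R1 /= -4  ⇒  (0, 1, -3/4)
     R0 -= -3·R1  ⇒  (1, 0, -1/4)

M[0][2] = -1/4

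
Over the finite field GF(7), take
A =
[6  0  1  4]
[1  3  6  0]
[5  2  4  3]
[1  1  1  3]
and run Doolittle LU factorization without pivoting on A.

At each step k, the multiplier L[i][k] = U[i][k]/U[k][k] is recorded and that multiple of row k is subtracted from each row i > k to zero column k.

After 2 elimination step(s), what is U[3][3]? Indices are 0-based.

U[3][3] = 1

[col 0] pivot 6
  R1 -= 6*R0 → (0, 3, 0, 4)  (L[1][0] := 6)
  R2 -= 2*R0 → (0, 2, 2, 2)  (L[2][0] := 2)
  R3 -= 6*R0 → (0, 1, 2, 0)  (L[3][0] := 6)
[col 1] pivot 3
  R2 -= 3*R1 → (0, 0, 2, 4)  (L[2][1] := 3)
  R3 -= 5*R1 → (0, 0, 2, 1)  (L[3][1] := 5)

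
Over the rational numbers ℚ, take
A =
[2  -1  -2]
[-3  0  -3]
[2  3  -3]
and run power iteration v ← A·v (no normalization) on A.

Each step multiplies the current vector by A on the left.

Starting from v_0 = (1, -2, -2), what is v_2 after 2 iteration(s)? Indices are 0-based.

v_0 = (1, -2, -2).
v_1 = A·v_0 = (8, 3, 2).
v_2 = A·v_1 = (9, -30, 19).

v_2 = (9, -30, 19)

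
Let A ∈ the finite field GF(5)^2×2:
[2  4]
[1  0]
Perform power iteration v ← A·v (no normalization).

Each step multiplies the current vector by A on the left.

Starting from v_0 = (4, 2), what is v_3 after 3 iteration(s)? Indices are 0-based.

v_3 = (0, 3)

v_0 = (4, 2).
v_1 = A·v_0 = (1, 4).
v_2 = A·v_1 = (3, 1).
v_3 = A·v_2 = (0, 3).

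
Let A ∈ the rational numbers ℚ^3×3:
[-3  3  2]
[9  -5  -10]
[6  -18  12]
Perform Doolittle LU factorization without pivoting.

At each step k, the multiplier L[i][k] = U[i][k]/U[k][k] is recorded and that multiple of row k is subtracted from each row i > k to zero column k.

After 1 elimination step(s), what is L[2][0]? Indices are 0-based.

L[2][0] = -2

[col 0] pivot -3
  R1 -= -3*R0 → (0, 4, -4)  (L[1][0] := -3)
  R2 -= -2*R0 → (0, -12, 16)  (L[2][0] := -2)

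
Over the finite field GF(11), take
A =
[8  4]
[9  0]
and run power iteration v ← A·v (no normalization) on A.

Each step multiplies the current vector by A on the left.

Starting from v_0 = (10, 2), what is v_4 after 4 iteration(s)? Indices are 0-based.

v_0 = (10, 2).
v_1 = A·v_0 = (0, 2).
v_2 = A·v_1 = (8, 0).
v_3 = A·v_2 = (9, 6).
v_4 = A·v_3 = (8, 4).

v_4 = (8, 4)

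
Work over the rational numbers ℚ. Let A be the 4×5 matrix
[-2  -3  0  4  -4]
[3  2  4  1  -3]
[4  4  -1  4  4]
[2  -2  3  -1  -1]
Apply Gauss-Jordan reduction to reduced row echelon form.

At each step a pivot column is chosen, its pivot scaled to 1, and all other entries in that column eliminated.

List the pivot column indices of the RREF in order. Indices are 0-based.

pivot columns: 0, 1, 2, 3

pivot(0,0)=-2: scale R0 → (1, 3/2, 0, -2, 2)
  clear (1,0): R1 −= (3)R0 → (0, -5/2, 4, 7, -9)
  clear (2,0): R2 −= (4)R0 → (0, -2, -1, 12, -4)
  clear (3,0): R3 −= (2)R0 → (0, -5, 3, 3, -5)
pivot(1,1)=-5/2: scale R1 → (0, 1, -8/5, -14/5, 18/5)
  clear (0,1): R0 −= (3/2)R1 → (1, 0, 12/5, 11/5, -17/5)
  clear (2,1): R2 −= (-2)R1 → (0, 0, -21/5, 32/5, 16/5)
  clear (3,1): R3 −= (-5)R1 → (0, 0, -5, -11, 13)
pivot(2,2)=-21/5: scale R2 → (0, 0, 1, -32/21, -16/21)
  clear (0,2): R0 −= (12/5)R2 → (1, 0, 0, 41/7, -11/7)
  clear (1,2): R1 −= (-8/5)R2 → (0, 1, 0, -110/21, 50/21)
  clear (3,2): R3 −= (-5)R2 → (0, 0, 0, -391/21, 193/21)
pivot(3,3)=-391/21: scale R3 → (0, 0, 0, 1, -193/391)
  clear (0,3): R0 −= (41/7)R3 → (1, 0, 0, 0, 516/391)
  clear (1,3): R1 −= (-110/21)R3 → (0, 1, 0, 0, -80/391)
  clear (2,3): R2 −= (-32/21)R3 → (0, 0, 1, 0, -592/391)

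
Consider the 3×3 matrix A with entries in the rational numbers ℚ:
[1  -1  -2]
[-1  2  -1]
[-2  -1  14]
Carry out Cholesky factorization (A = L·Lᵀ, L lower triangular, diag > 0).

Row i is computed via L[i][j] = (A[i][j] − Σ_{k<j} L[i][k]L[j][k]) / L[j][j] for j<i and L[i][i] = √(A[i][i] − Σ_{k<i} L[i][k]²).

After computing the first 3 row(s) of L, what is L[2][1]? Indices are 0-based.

L[2][1] = -3

Step 1: L[0][0] = √(1) = 1.
  L[1][0] = (-1) / L[0][0] = -1.
Step 2: L[1][1] = √(1) = 1.
  L[2][0] = (-2) / L[0][0] = -2.
  L[2][1] = (-3) / L[1][1] = -3.
Step 3: L[2][2] = √(1) = 1.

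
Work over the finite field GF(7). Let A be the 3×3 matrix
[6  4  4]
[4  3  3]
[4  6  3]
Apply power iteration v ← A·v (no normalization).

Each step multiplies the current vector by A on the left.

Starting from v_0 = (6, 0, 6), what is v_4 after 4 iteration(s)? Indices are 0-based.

v_0 = (6, 0, 6).
v_1 = A·v_0 = (4, 0, 0).
v_2 = A·v_1 = (3, 2, 2).
v_3 = A·v_2 = (6, 3, 2).
v_4 = A·v_3 = (0, 4, 6).

v_4 = (0, 4, 6)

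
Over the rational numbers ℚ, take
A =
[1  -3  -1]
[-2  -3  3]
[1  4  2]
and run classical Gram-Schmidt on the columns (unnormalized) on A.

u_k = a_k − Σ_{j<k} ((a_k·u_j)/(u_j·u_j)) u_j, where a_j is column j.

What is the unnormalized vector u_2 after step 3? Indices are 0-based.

u_2 = (34/31, 238/155, 306/155)

Step 1: u_0 = a_0 = (1, -2, 1).
Step 2: u_1 = a_1 − (7/6)·u_0 = (-25/6, -2/3, 17/6).
Step 3: u_2 = a_2 − (-5/6)·u_0 − (47/155)·u_1 = (34/31, 238/155, 306/155).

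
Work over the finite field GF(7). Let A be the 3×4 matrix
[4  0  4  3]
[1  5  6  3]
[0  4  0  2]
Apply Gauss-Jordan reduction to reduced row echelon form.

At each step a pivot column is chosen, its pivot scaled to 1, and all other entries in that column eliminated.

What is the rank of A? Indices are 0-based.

rank = 3

[1] R0 /= 4  ⇒  (1, 0, 1, 6)
     R1 -= 1·R0  ⇒  (0, 5, 5, 4)
[2] R1 /= 5  ⇒  (0, 1, 1, 5)
     R2 -= 4·R1  ⇒  (0, 0, 3, 3)
[3] R2 /= 3  ⇒  (0, 0, 1, 1)
     R0 -= 1·R2  ⇒  (1, 0, 0, 5)
     R1 -= 1·R2  ⇒  (0, 1, 0, 4)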